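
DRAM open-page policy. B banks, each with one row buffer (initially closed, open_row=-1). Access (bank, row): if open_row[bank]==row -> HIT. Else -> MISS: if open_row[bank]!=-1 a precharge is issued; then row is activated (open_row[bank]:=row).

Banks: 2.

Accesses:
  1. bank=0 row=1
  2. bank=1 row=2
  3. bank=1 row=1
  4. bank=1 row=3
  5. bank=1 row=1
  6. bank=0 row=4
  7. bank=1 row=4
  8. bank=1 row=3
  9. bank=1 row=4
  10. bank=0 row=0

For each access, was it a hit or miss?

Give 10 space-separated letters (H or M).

Answer: M M M M M M M M M M

Derivation:
Acc 1: bank0 row1 -> MISS (open row1); precharges=0
Acc 2: bank1 row2 -> MISS (open row2); precharges=0
Acc 3: bank1 row1 -> MISS (open row1); precharges=1
Acc 4: bank1 row3 -> MISS (open row3); precharges=2
Acc 5: bank1 row1 -> MISS (open row1); precharges=3
Acc 6: bank0 row4 -> MISS (open row4); precharges=4
Acc 7: bank1 row4 -> MISS (open row4); precharges=5
Acc 8: bank1 row3 -> MISS (open row3); precharges=6
Acc 9: bank1 row4 -> MISS (open row4); precharges=7
Acc 10: bank0 row0 -> MISS (open row0); precharges=8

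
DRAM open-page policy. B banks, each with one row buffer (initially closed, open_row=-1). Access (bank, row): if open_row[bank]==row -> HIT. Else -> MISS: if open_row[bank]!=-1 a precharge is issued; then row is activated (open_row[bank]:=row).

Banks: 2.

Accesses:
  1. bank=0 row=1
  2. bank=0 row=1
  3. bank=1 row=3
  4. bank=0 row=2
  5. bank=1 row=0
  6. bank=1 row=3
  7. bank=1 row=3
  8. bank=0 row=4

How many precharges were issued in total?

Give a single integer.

Acc 1: bank0 row1 -> MISS (open row1); precharges=0
Acc 2: bank0 row1 -> HIT
Acc 3: bank1 row3 -> MISS (open row3); precharges=0
Acc 4: bank0 row2 -> MISS (open row2); precharges=1
Acc 5: bank1 row0 -> MISS (open row0); precharges=2
Acc 6: bank1 row3 -> MISS (open row3); precharges=3
Acc 7: bank1 row3 -> HIT
Acc 8: bank0 row4 -> MISS (open row4); precharges=4

Answer: 4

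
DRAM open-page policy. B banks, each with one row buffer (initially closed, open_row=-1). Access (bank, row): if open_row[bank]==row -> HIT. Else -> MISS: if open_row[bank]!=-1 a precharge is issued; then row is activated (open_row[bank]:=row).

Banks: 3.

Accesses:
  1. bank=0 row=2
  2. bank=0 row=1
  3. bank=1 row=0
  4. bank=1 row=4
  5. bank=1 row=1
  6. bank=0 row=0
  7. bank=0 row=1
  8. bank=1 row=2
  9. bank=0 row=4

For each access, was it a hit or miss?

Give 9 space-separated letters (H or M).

Answer: M M M M M M M M M

Derivation:
Acc 1: bank0 row2 -> MISS (open row2); precharges=0
Acc 2: bank0 row1 -> MISS (open row1); precharges=1
Acc 3: bank1 row0 -> MISS (open row0); precharges=1
Acc 4: bank1 row4 -> MISS (open row4); precharges=2
Acc 5: bank1 row1 -> MISS (open row1); precharges=3
Acc 6: bank0 row0 -> MISS (open row0); precharges=4
Acc 7: bank0 row1 -> MISS (open row1); precharges=5
Acc 8: bank1 row2 -> MISS (open row2); precharges=6
Acc 9: bank0 row4 -> MISS (open row4); precharges=7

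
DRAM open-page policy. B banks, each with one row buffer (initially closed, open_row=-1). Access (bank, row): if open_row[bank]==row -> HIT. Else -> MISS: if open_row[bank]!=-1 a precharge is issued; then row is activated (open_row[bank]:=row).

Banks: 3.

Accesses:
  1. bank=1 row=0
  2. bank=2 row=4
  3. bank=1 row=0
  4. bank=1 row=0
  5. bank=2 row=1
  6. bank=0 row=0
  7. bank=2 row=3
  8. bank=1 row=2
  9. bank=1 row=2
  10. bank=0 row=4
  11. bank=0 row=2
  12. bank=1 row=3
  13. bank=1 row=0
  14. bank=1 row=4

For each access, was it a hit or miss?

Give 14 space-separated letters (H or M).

Answer: M M H H M M M M H M M M M M

Derivation:
Acc 1: bank1 row0 -> MISS (open row0); precharges=0
Acc 2: bank2 row4 -> MISS (open row4); precharges=0
Acc 3: bank1 row0 -> HIT
Acc 4: bank1 row0 -> HIT
Acc 5: bank2 row1 -> MISS (open row1); precharges=1
Acc 6: bank0 row0 -> MISS (open row0); precharges=1
Acc 7: bank2 row3 -> MISS (open row3); precharges=2
Acc 8: bank1 row2 -> MISS (open row2); precharges=3
Acc 9: bank1 row2 -> HIT
Acc 10: bank0 row4 -> MISS (open row4); precharges=4
Acc 11: bank0 row2 -> MISS (open row2); precharges=5
Acc 12: bank1 row3 -> MISS (open row3); precharges=6
Acc 13: bank1 row0 -> MISS (open row0); precharges=7
Acc 14: bank1 row4 -> MISS (open row4); precharges=8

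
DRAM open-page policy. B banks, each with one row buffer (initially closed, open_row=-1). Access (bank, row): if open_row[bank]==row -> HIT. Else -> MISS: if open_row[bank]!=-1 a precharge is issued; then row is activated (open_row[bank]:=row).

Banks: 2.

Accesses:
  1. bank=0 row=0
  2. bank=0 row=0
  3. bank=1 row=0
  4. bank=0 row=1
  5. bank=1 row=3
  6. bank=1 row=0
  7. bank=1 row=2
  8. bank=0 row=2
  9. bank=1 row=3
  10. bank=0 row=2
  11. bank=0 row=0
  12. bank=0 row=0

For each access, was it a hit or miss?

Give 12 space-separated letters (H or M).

Answer: M H M M M M M M M H M H

Derivation:
Acc 1: bank0 row0 -> MISS (open row0); precharges=0
Acc 2: bank0 row0 -> HIT
Acc 3: bank1 row0 -> MISS (open row0); precharges=0
Acc 4: bank0 row1 -> MISS (open row1); precharges=1
Acc 5: bank1 row3 -> MISS (open row3); precharges=2
Acc 6: bank1 row0 -> MISS (open row0); precharges=3
Acc 7: bank1 row2 -> MISS (open row2); precharges=4
Acc 8: bank0 row2 -> MISS (open row2); precharges=5
Acc 9: bank1 row3 -> MISS (open row3); precharges=6
Acc 10: bank0 row2 -> HIT
Acc 11: bank0 row0 -> MISS (open row0); precharges=7
Acc 12: bank0 row0 -> HIT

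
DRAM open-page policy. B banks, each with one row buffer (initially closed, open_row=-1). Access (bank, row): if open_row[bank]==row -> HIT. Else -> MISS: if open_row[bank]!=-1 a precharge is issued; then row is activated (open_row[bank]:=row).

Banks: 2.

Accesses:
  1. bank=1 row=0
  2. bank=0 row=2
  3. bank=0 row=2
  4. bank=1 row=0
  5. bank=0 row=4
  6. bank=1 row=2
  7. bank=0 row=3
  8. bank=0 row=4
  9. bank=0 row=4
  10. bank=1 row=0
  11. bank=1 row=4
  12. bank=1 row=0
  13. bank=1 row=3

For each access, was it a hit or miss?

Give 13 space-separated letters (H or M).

Acc 1: bank1 row0 -> MISS (open row0); precharges=0
Acc 2: bank0 row2 -> MISS (open row2); precharges=0
Acc 3: bank0 row2 -> HIT
Acc 4: bank1 row0 -> HIT
Acc 5: bank0 row4 -> MISS (open row4); precharges=1
Acc 6: bank1 row2 -> MISS (open row2); precharges=2
Acc 7: bank0 row3 -> MISS (open row3); precharges=3
Acc 8: bank0 row4 -> MISS (open row4); precharges=4
Acc 9: bank0 row4 -> HIT
Acc 10: bank1 row0 -> MISS (open row0); precharges=5
Acc 11: bank1 row4 -> MISS (open row4); precharges=6
Acc 12: bank1 row0 -> MISS (open row0); precharges=7
Acc 13: bank1 row3 -> MISS (open row3); precharges=8

Answer: M M H H M M M M H M M M M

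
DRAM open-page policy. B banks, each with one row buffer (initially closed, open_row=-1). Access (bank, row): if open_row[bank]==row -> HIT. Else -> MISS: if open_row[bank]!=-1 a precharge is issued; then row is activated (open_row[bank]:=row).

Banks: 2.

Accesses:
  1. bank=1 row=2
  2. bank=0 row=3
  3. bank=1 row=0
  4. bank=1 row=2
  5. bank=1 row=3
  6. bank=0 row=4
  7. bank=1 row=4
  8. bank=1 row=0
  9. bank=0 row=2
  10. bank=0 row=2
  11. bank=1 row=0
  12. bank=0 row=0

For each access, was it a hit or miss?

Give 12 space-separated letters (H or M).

Acc 1: bank1 row2 -> MISS (open row2); precharges=0
Acc 2: bank0 row3 -> MISS (open row3); precharges=0
Acc 3: bank1 row0 -> MISS (open row0); precharges=1
Acc 4: bank1 row2 -> MISS (open row2); precharges=2
Acc 5: bank1 row3 -> MISS (open row3); precharges=3
Acc 6: bank0 row4 -> MISS (open row4); precharges=4
Acc 7: bank1 row4 -> MISS (open row4); precharges=5
Acc 8: bank1 row0 -> MISS (open row0); precharges=6
Acc 9: bank0 row2 -> MISS (open row2); precharges=7
Acc 10: bank0 row2 -> HIT
Acc 11: bank1 row0 -> HIT
Acc 12: bank0 row0 -> MISS (open row0); precharges=8

Answer: M M M M M M M M M H H M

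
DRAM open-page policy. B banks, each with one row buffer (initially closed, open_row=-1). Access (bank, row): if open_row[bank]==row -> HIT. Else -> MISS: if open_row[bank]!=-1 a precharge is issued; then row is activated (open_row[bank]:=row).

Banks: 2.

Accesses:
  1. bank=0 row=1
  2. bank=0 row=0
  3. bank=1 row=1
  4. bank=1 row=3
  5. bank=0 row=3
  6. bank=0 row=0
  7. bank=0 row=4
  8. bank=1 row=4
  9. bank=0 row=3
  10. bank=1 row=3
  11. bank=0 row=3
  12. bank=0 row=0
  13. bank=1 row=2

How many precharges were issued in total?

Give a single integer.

Answer: 10

Derivation:
Acc 1: bank0 row1 -> MISS (open row1); precharges=0
Acc 2: bank0 row0 -> MISS (open row0); precharges=1
Acc 3: bank1 row1 -> MISS (open row1); precharges=1
Acc 4: bank1 row3 -> MISS (open row3); precharges=2
Acc 5: bank0 row3 -> MISS (open row3); precharges=3
Acc 6: bank0 row0 -> MISS (open row0); precharges=4
Acc 7: bank0 row4 -> MISS (open row4); precharges=5
Acc 8: bank1 row4 -> MISS (open row4); precharges=6
Acc 9: bank0 row3 -> MISS (open row3); precharges=7
Acc 10: bank1 row3 -> MISS (open row3); precharges=8
Acc 11: bank0 row3 -> HIT
Acc 12: bank0 row0 -> MISS (open row0); precharges=9
Acc 13: bank1 row2 -> MISS (open row2); precharges=10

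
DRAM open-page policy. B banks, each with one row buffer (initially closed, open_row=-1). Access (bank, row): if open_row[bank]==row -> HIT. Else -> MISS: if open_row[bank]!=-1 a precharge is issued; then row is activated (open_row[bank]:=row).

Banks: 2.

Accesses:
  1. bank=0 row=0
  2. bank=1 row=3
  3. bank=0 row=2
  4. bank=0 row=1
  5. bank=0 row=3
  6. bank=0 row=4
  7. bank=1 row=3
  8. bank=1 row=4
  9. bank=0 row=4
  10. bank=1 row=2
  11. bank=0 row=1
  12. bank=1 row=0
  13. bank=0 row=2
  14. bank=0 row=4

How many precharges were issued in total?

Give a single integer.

Answer: 10

Derivation:
Acc 1: bank0 row0 -> MISS (open row0); precharges=0
Acc 2: bank1 row3 -> MISS (open row3); precharges=0
Acc 3: bank0 row2 -> MISS (open row2); precharges=1
Acc 4: bank0 row1 -> MISS (open row1); precharges=2
Acc 5: bank0 row3 -> MISS (open row3); precharges=3
Acc 6: bank0 row4 -> MISS (open row4); precharges=4
Acc 7: bank1 row3 -> HIT
Acc 8: bank1 row4 -> MISS (open row4); precharges=5
Acc 9: bank0 row4 -> HIT
Acc 10: bank1 row2 -> MISS (open row2); precharges=6
Acc 11: bank0 row1 -> MISS (open row1); precharges=7
Acc 12: bank1 row0 -> MISS (open row0); precharges=8
Acc 13: bank0 row2 -> MISS (open row2); precharges=9
Acc 14: bank0 row4 -> MISS (open row4); precharges=10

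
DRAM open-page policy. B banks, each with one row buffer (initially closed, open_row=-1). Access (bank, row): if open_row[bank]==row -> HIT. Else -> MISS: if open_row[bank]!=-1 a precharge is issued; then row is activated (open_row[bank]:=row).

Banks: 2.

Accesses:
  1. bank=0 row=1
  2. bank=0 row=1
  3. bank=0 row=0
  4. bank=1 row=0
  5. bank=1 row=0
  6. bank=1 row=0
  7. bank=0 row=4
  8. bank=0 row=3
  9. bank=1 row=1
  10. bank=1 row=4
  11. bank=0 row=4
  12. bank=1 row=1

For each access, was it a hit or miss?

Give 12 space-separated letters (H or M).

Answer: M H M M H H M M M M M M

Derivation:
Acc 1: bank0 row1 -> MISS (open row1); precharges=0
Acc 2: bank0 row1 -> HIT
Acc 3: bank0 row0 -> MISS (open row0); precharges=1
Acc 4: bank1 row0 -> MISS (open row0); precharges=1
Acc 5: bank1 row0 -> HIT
Acc 6: bank1 row0 -> HIT
Acc 7: bank0 row4 -> MISS (open row4); precharges=2
Acc 8: bank0 row3 -> MISS (open row3); precharges=3
Acc 9: bank1 row1 -> MISS (open row1); precharges=4
Acc 10: bank1 row4 -> MISS (open row4); precharges=5
Acc 11: bank0 row4 -> MISS (open row4); precharges=6
Acc 12: bank1 row1 -> MISS (open row1); precharges=7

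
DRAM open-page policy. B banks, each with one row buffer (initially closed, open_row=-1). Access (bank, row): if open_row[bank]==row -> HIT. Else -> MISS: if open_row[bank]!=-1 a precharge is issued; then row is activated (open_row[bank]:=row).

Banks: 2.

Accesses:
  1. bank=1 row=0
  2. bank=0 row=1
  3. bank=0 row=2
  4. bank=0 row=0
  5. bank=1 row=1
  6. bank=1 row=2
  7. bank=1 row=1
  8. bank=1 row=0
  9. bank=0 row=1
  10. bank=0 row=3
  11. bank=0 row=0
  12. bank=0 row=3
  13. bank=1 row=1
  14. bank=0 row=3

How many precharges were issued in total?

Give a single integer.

Acc 1: bank1 row0 -> MISS (open row0); precharges=0
Acc 2: bank0 row1 -> MISS (open row1); precharges=0
Acc 3: bank0 row2 -> MISS (open row2); precharges=1
Acc 4: bank0 row0 -> MISS (open row0); precharges=2
Acc 5: bank1 row1 -> MISS (open row1); precharges=3
Acc 6: bank1 row2 -> MISS (open row2); precharges=4
Acc 7: bank1 row1 -> MISS (open row1); precharges=5
Acc 8: bank1 row0 -> MISS (open row0); precharges=6
Acc 9: bank0 row1 -> MISS (open row1); precharges=7
Acc 10: bank0 row3 -> MISS (open row3); precharges=8
Acc 11: bank0 row0 -> MISS (open row0); precharges=9
Acc 12: bank0 row3 -> MISS (open row3); precharges=10
Acc 13: bank1 row1 -> MISS (open row1); precharges=11
Acc 14: bank0 row3 -> HIT

Answer: 11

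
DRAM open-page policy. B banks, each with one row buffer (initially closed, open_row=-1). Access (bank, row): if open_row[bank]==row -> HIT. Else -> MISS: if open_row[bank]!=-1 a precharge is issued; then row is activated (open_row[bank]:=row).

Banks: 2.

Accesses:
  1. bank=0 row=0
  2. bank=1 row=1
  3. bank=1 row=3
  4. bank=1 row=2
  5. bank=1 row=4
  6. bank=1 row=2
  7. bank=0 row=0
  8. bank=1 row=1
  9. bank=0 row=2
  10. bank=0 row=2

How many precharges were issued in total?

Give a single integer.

Answer: 6

Derivation:
Acc 1: bank0 row0 -> MISS (open row0); precharges=0
Acc 2: bank1 row1 -> MISS (open row1); precharges=0
Acc 3: bank1 row3 -> MISS (open row3); precharges=1
Acc 4: bank1 row2 -> MISS (open row2); precharges=2
Acc 5: bank1 row4 -> MISS (open row4); precharges=3
Acc 6: bank1 row2 -> MISS (open row2); precharges=4
Acc 7: bank0 row0 -> HIT
Acc 8: bank1 row1 -> MISS (open row1); precharges=5
Acc 9: bank0 row2 -> MISS (open row2); precharges=6
Acc 10: bank0 row2 -> HIT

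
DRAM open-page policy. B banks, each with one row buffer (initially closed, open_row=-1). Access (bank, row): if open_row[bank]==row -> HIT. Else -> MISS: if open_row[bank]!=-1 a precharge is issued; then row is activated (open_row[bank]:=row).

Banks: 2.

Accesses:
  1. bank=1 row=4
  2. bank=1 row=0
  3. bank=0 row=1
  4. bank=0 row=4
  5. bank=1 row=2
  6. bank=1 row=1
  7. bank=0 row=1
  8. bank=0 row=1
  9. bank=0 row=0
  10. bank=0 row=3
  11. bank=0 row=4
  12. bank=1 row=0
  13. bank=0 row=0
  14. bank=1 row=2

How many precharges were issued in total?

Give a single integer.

Acc 1: bank1 row4 -> MISS (open row4); precharges=0
Acc 2: bank1 row0 -> MISS (open row0); precharges=1
Acc 3: bank0 row1 -> MISS (open row1); precharges=1
Acc 4: bank0 row4 -> MISS (open row4); precharges=2
Acc 5: bank1 row2 -> MISS (open row2); precharges=3
Acc 6: bank1 row1 -> MISS (open row1); precharges=4
Acc 7: bank0 row1 -> MISS (open row1); precharges=5
Acc 8: bank0 row1 -> HIT
Acc 9: bank0 row0 -> MISS (open row0); precharges=6
Acc 10: bank0 row3 -> MISS (open row3); precharges=7
Acc 11: bank0 row4 -> MISS (open row4); precharges=8
Acc 12: bank1 row0 -> MISS (open row0); precharges=9
Acc 13: bank0 row0 -> MISS (open row0); precharges=10
Acc 14: bank1 row2 -> MISS (open row2); precharges=11

Answer: 11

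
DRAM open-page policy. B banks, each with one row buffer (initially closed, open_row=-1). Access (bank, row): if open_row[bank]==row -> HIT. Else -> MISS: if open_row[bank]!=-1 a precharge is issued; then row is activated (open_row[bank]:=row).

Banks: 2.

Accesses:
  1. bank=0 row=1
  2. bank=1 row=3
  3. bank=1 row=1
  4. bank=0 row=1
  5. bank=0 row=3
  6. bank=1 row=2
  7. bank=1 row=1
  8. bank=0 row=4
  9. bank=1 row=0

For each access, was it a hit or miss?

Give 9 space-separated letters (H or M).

Answer: M M M H M M M M M

Derivation:
Acc 1: bank0 row1 -> MISS (open row1); precharges=0
Acc 2: bank1 row3 -> MISS (open row3); precharges=0
Acc 3: bank1 row1 -> MISS (open row1); precharges=1
Acc 4: bank0 row1 -> HIT
Acc 5: bank0 row3 -> MISS (open row3); precharges=2
Acc 6: bank1 row2 -> MISS (open row2); precharges=3
Acc 7: bank1 row1 -> MISS (open row1); precharges=4
Acc 8: bank0 row4 -> MISS (open row4); precharges=5
Acc 9: bank1 row0 -> MISS (open row0); precharges=6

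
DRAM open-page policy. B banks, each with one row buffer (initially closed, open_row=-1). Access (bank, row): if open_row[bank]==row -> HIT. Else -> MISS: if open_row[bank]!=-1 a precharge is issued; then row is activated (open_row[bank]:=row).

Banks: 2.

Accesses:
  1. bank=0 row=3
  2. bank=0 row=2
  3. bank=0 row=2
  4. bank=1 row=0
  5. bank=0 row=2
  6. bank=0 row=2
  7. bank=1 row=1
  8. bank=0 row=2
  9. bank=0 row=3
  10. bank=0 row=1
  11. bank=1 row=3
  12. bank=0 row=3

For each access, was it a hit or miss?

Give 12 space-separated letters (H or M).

Answer: M M H M H H M H M M M M

Derivation:
Acc 1: bank0 row3 -> MISS (open row3); precharges=0
Acc 2: bank0 row2 -> MISS (open row2); precharges=1
Acc 3: bank0 row2 -> HIT
Acc 4: bank1 row0 -> MISS (open row0); precharges=1
Acc 5: bank0 row2 -> HIT
Acc 6: bank0 row2 -> HIT
Acc 7: bank1 row1 -> MISS (open row1); precharges=2
Acc 8: bank0 row2 -> HIT
Acc 9: bank0 row3 -> MISS (open row3); precharges=3
Acc 10: bank0 row1 -> MISS (open row1); precharges=4
Acc 11: bank1 row3 -> MISS (open row3); precharges=5
Acc 12: bank0 row3 -> MISS (open row3); precharges=6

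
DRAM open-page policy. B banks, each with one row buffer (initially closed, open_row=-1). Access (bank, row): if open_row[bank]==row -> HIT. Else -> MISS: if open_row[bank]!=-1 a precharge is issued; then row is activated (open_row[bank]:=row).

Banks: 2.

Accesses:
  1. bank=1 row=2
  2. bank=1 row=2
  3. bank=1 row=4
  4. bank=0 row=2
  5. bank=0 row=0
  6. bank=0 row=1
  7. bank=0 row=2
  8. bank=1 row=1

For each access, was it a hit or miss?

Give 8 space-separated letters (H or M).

Acc 1: bank1 row2 -> MISS (open row2); precharges=0
Acc 2: bank1 row2 -> HIT
Acc 3: bank1 row4 -> MISS (open row4); precharges=1
Acc 4: bank0 row2 -> MISS (open row2); precharges=1
Acc 5: bank0 row0 -> MISS (open row0); precharges=2
Acc 6: bank0 row1 -> MISS (open row1); precharges=3
Acc 7: bank0 row2 -> MISS (open row2); precharges=4
Acc 8: bank1 row1 -> MISS (open row1); precharges=5

Answer: M H M M M M M M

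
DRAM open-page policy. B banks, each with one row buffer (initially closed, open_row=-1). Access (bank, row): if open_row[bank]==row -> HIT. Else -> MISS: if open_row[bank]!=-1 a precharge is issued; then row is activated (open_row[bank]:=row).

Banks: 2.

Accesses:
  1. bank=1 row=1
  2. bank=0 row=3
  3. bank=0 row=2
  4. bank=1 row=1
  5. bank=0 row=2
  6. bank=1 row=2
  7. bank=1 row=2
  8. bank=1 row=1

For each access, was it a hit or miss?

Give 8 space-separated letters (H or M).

Acc 1: bank1 row1 -> MISS (open row1); precharges=0
Acc 2: bank0 row3 -> MISS (open row3); precharges=0
Acc 3: bank0 row2 -> MISS (open row2); precharges=1
Acc 4: bank1 row1 -> HIT
Acc 5: bank0 row2 -> HIT
Acc 6: bank1 row2 -> MISS (open row2); precharges=2
Acc 7: bank1 row2 -> HIT
Acc 8: bank1 row1 -> MISS (open row1); precharges=3

Answer: M M M H H M H M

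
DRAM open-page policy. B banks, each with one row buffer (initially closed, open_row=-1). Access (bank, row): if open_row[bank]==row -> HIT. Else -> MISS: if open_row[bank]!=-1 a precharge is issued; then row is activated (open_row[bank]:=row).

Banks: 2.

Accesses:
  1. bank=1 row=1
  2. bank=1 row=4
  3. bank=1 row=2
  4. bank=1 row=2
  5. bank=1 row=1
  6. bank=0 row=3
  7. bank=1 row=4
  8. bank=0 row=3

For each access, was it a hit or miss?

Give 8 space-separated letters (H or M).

Acc 1: bank1 row1 -> MISS (open row1); precharges=0
Acc 2: bank1 row4 -> MISS (open row4); precharges=1
Acc 3: bank1 row2 -> MISS (open row2); precharges=2
Acc 4: bank1 row2 -> HIT
Acc 5: bank1 row1 -> MISS (open row1); precharges=3
Acc 6: bank0 row3 -> MISS (open row3); precharges=3
Acc 7: bank1 row4 -> MISS (open row4); precharges=4
Acc 8: bank0 row3 -> HIT

Answer: M M M H M M M H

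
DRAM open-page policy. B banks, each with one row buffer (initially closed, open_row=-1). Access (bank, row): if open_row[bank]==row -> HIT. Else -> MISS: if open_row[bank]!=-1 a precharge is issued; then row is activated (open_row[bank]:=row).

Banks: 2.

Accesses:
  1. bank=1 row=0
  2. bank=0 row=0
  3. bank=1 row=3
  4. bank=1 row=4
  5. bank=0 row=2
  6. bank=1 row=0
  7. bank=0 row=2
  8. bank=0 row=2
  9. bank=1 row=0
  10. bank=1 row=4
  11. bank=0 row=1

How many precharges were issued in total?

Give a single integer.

Answer: 6

Derivation:
Acc 1: bank1 row0 -> MISS (open row0); precharges=0
Acc 2: bank0 row0 -> MISS (open row0); precharges=0
Acc 3: bank1 row3 -> MISS (open row3); precharges=1
Acc 4: bank1 row4 -> MISS (open row4); precharges=2
Acc 5: bank0 row2 -> MISS (open row2); precharges=3
Acc 6: bank1 row0 -> MISS (open row0); precharges=4
Acc 7: bank0 row2 -> HIT
Acc 8: bank0 row2 -> HIT
Acc 9: bank1 row0 -> HIT
Acc 10: bank1 row4 -> MISS (open row4); precharges=5
Acc 11: bank0 row1 -> MISS (open row1); precharges=6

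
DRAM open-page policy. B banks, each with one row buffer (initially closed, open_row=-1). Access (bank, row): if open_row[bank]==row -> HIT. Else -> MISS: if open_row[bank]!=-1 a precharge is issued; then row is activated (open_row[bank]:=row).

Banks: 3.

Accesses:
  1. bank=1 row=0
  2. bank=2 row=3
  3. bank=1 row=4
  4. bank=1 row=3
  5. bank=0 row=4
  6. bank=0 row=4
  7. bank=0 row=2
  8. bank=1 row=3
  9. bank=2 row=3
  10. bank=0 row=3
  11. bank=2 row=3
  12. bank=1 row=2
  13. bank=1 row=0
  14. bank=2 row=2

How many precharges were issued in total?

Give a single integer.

Acc 1: bank1 row0 -> MISS (open row0); precharges=0
Acc 2: bank2 row3 -> MISS (open row3); precharges=0
Acc 3: bank1 row4 -> MISS (open row4); precharges=1
Acc 4: bank1 row3 -> MISS (open row3); precharges=2
Acc 5: bank0 row4 -> MISS (open row4); precharges=2
Acc 6: bank0 row4 -> HIT
Acc 7: bank0 row2 -> MISS (open row2); precharges=3
Acc 8: bank1 row3 -> HIT
Acc 9: bank2 row3 -> HIT
Acc 10: bank0 row3 -> MISS (open row3); precharges=4
Acc 11: bank2 row3 -> HIT
Acc 12: bank1 row2 -> MISS (open row2); precharges=5
Acc 13: bank1 row0 -> MISS (open row0); precharges=6
Acc 14: bank2 row2 -> MISS (open row2); precharges=7

Answer: 7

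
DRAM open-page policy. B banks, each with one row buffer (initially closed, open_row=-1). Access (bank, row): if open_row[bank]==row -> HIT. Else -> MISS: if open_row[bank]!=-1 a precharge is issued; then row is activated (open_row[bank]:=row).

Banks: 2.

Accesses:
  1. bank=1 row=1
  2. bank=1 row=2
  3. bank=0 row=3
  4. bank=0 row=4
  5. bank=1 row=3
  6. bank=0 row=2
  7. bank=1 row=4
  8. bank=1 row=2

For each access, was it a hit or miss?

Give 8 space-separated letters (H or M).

Acc 1: bank1 row1 -> MISS (open row1); precharges=0
Acc 2: bank1 row2 -> MISS (open row2); precharges=1
Acc 3: bank0 row3 -> MISS (open row3); precharges=1
Acc 4: bank0 row4 -> MISS (open row4); precharges=2
Acc 5: bank1 row3 -> MISS (open row3); precharges=3
Acc 6: bank0 row2 -> MISS (open row2); precharges=4
Acc 7: bank1 row4 -> MISS (open row4); precharges=5
Acc 8: bank1 row2 -> MISS (open row2); precharges=6

Answer: M M M M M M M M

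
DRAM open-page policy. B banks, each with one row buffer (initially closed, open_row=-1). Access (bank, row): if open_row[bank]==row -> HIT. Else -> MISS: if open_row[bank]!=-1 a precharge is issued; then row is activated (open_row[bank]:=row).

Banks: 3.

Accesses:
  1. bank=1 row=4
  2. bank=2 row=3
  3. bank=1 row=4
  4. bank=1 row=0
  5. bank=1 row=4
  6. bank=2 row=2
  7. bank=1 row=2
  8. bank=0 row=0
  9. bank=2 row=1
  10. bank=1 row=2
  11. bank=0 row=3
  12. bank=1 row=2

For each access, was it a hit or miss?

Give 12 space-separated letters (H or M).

Acc 1: bank1 row4 -> MISS (open row4); precharges=0
Acc 2: bank2 row3 -> MISS (open row3); precharges=0
Acc 3: bank1 row4 -> HIT
Acc 4: bank1 row0 -> MISS (open row0); precharges=1
Acc 5: bank1 row4 -> MISS (open row4); precharges=2
Acc 6: bank2 row2 -> MISS (open row2); precharges=3
Acc 7: bank1 row2 -> MISS (open row2); precharges=4
Acc 8: bank0 row0 -> MISS (open row0); precharges=4
Acc 9: bank2 row1 -> MISS (open row1); precharges=5
Acc 10: bank1 row2 -> HIT
Acc 11: bank0 row3 -> MISS (open row3); precharges=6
Acc 12: bank1 row2 -> HIT

Answer: M M H M M M M M M H M H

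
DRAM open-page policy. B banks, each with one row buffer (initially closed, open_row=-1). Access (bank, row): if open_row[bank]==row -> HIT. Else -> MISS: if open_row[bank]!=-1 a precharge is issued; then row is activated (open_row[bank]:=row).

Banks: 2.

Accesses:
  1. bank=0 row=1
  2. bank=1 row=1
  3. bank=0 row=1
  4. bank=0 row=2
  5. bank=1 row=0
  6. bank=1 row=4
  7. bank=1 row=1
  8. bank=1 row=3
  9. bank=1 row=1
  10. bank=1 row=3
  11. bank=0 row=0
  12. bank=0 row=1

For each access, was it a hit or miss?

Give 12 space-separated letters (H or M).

Acc 1: bank0 row1 -> MISS (open row1); precharges=0
Acc 2: bank1 row1 -> MISS (open row1); precharges=0
Acc 3: bank0 row1 -> HIT
Acc 4: bank0 row2 -> MISS (open row2); precharges=1
Acc 5: bank1 row0 -> MISS (open row0); precharges=2
Acc 6: bank1 row4 -> MISS (open row4); precharges=3
Acc 7: bank1 row1 -> MISS (open row1); precharges=4
Acc 8: bank1 row3 -> MISS (open row3); precharges=5
Acc 9: bank1 row1 -> MISS (open row1); precharges=6
Acc 10: bank1 row3 -> MISS (open row3); precharges=7
Acc 11: bank0 row0 -> MISS (open row0); precharges=8
Acc 12: bank0 row1 -> MISS (open row1); precharges=9

Answer: M M H M M M M M M M M M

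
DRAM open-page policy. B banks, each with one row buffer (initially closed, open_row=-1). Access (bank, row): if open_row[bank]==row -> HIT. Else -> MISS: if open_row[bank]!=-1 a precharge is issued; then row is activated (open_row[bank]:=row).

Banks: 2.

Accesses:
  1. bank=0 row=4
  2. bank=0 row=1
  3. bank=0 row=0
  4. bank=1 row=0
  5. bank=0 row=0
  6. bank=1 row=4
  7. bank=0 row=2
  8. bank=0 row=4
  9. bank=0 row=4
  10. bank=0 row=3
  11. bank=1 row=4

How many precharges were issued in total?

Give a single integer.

Answer: 6

Derivation:
Acc 1: bank0 row4 -> MISS (open row4); precharges=0
Acc 2: bank0 row1 -> MISS (open row1); precharges=1
Acc 3: bank0 row0 -> MISS (open row0); precharges=2
Acc 4: bank1 row0 -> MISS (open row0); precharges=2
Acc 5: bank0 row0 -> HIT
Acc 6: bank1 row4 -> MISS (open row4); precharges=3
Acc 7: bank0 row2 -> MISS (open row2); precharges=4
Acc 8: bank0 row4 -> MISS (open row4); precharges=5
Acc 9: bank0 row4 -> HIT
Acc 10: bank0 row3 -> MISS (open row3); precharges=6
Acc 11: bank1 row4 -> HIT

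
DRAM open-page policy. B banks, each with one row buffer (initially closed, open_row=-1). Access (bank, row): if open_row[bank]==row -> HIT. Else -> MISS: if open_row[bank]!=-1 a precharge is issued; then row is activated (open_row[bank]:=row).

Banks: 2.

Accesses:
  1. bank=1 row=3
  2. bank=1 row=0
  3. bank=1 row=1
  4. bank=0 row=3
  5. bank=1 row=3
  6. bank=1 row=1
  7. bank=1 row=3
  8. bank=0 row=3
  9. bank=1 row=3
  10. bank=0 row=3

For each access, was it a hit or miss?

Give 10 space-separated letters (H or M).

Acc 1: bank1 row3 -> MISS (open row3); precharges=0
Acc 2: bank1 row0 -> MISS (open row0); precharges=1
Acc 3: bank1 row1 -> MISS (open row1); precharges=2
Acc 4: bank0 row3 -> MISS (open row3); precharges=2
Acc 5: bank1 row3 -> MISS (open row3); precharges=3
Acc 6: bank1 row1 -> MISS (open row1); precharges=4
Acc 7: bank1 row3 -> MISS (open row3); precharges=5
Acc 8: bank0 row3 -> HIT
Acc 9: bank1 row3 -> HIT
Acc 10: bank0 row3 -> HIT

Answer: M M M M M M M H H H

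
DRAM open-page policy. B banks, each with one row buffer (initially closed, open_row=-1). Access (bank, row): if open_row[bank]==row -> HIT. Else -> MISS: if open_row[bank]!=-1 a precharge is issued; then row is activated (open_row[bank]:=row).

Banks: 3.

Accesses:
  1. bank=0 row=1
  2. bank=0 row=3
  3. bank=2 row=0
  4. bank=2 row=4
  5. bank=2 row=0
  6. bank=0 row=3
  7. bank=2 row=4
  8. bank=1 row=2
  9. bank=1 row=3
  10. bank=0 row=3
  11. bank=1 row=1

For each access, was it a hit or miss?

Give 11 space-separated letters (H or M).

Answer: M M M M M H M M M H M

Derivation:
Acc 1: bank0 row1 -> MISS (open row1); precharges=0
Acc 2: bank0 row3 -> MISS (open row3); precharges=1
Acc 3: bank2 row0 -> MISS (open row0); precharges=1
Acc 4: bank2 row4 -> MISS (open row4); precharges=2
Acc 5: bank2 row0 -> MISS (open row0); precharges=3
Acc 6: bank0 row3 -> HIT
Acc 7: bank2 row4 -> MISS (open row4); precharges=4
Acc 8: bank1 row2 -> MISS (open row2); precharges=4
Acc 9: bank1 row3 -> MISS (open row3); precharges=5
Acc 10: bank0 row3 -> HIT
Acc 11: bank1 row1 -> MISS (open row1); precharges=6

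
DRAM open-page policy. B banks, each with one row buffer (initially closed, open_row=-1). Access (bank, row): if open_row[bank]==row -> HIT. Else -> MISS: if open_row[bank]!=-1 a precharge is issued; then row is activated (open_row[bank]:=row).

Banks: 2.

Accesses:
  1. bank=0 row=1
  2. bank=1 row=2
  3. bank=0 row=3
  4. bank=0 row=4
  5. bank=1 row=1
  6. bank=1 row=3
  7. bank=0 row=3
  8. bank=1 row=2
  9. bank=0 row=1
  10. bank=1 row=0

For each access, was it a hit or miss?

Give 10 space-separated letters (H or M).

Answer: M M M M M M M M M M

Derivation:
Acc 1: bank0 row1 -> MISS (open row1); precharges=0
Acc 2: bank1 row2 -> MISS (open row2); precharges=0
Acc 3: bank0 row3 -> MISS (open row3); precharges=1
Acc 4: bank0 row4 -> MISS (open row4); precharges=2
Acc 5: bank1 row1 -> MISS (open row1); precharges=3
Acc 6: bank1 row3 -> MISS (open row3); precharges=4
Acc 7: bank0 row3 -> MISS (open row3); precharges=5
Acc 8: bank1 row2 -> MISS (open row2); precharges=6
Acc 9: bank0 row1 -> MISS (open row1); precharges=7
Acc 10: bank1 row0 -> MISS (open row0); precharges=8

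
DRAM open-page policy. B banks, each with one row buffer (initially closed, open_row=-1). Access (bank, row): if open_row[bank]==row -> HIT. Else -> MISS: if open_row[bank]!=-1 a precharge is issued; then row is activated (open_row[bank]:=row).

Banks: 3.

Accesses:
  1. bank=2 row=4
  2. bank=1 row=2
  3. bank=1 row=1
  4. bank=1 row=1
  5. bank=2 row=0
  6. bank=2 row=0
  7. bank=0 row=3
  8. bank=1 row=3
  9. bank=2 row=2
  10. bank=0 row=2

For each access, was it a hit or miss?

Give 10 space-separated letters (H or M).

Answer: M M M H M H M M M M

Derivation:
Acc 1: bank2 row4 -> MISS (open row4); precharges=0
Acc 2: bank1 row2 -> MISS (open row2); precharges=0
Acc 3: bank1 row1 -> MISS (open row1); precharges=1
Acc 4: bank1 row1 -> HIT
Acc 5: bank2 row0 -> MISS (open row0); precharges=2
Acc 6: bank2 row0 -> HIT
Acc 7: bank0 row3 -> MISS (open row3); precharges=2
Acc 8: bank1 row3 -> MISS (open row3); precharges=3
Acc 9: bank2 row2 -> MISS (open row2); precharges=4
Acc 10: bank0 row2 -> MISS (open row2); precharges=5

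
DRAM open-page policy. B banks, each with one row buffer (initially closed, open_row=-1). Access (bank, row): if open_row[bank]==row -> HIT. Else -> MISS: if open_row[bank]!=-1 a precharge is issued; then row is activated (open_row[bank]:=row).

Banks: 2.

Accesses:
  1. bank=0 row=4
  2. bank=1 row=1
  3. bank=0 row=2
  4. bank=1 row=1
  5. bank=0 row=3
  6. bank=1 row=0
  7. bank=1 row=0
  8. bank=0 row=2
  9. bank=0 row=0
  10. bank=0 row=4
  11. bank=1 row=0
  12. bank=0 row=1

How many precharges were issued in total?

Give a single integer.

Acc 1: bank0 row4 -> MISS (open row4); precharges=0
Acc 2: bank1 row1 -> MISS (open row1); precharges=0
Acc 3: bank0 row2 -> MISS (open row2); precharges=1
Acc 4: bank1 row1 -> HIT
Acc 5: bank0 row3 -> MISS (open row3); precharges=2
Acc 6: bank1 row0 -> MISS (open row0); precharges=3
Acc 7: bank1 row0 -> HIT
Acc 8: bank0 row2 -> MISS (open row2); precharges=4
Acc 9: bank0 row0 -> MISS (open row0); precharges=5
Acc 10: bank0 row4 -> MISS (open row4); precharges=6
Acc 11: bank1 row0 -> HIT
Acc 12: bank0 row1 -> MISS (open row1); precharges=7

Answer: 7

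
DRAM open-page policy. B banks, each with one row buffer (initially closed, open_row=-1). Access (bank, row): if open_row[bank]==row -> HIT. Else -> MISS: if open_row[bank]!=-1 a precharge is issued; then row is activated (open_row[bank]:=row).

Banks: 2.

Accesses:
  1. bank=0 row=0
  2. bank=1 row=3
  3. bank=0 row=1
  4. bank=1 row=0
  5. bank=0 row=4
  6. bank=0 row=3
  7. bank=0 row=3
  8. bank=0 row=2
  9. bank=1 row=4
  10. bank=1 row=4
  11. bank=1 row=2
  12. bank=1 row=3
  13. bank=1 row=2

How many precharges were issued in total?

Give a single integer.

Answer: 9

Derivation:
Acc 1: bank0 row0 -> MISS (open row0); precharges=0
Acc 2: bank1 row3 -> MISS (open row3); precharges=0
Acc 3: bank0 row1 -> MISS (open row1); precharges=1
Acc 4: bank1 row0 -> MISS (open row0); precharges=2
Acc 5: bank0 row4 -> MISS (open row4); precharges=3
Acc 6: bank0 row3 -> MISS (open row3); precharges=4
Acc 7: bank0 row3 -> HIT
Acc 8: bank0 row2 -> MISS (open row2); precharges=5
Acc 9: bank1 row4 -> MISS (open row4); precharges=6
Acc 10: bank1 row4 -> HIT
Acc 11: bank1 row2 -> MISS (open row2); precharges=7
Acc 12: bank1 row3 -> MISS (open row3); precharges=8
Acc 13: bank1 row2 -> MISS (open row2); precharges=9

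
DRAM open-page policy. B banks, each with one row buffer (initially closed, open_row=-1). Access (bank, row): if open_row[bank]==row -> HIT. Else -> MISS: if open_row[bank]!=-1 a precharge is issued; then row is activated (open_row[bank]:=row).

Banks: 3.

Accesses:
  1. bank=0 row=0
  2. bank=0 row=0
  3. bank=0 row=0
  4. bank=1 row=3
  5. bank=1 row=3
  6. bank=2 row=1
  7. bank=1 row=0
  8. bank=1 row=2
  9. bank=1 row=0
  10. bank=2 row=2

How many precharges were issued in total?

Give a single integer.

Acc 1: bank0 row0 -> MISS (open row0); precharges=0
Acc 2: bank0 row0 -> HIT
Acc 3: bank0 row0 -> HIT
Acc 4: bank1 row3 -> MISS (open row3); precharges=0
Acc 5: bank1 row3 -> HIT
Acc 6: bank2 row1 -> MISS (open row1); precharges=0
Acc 7: bank1 row0 -> MISS (open row0); precharges=1
Acc 8: bank1 row2 -> MISS (open row2); precharges=2
Acc 9: bank1 row0 -> MISS (open row0); precharges=3
Acc 10: bank2 row2 -> MISS (open row2); precharges=4

Answer: 4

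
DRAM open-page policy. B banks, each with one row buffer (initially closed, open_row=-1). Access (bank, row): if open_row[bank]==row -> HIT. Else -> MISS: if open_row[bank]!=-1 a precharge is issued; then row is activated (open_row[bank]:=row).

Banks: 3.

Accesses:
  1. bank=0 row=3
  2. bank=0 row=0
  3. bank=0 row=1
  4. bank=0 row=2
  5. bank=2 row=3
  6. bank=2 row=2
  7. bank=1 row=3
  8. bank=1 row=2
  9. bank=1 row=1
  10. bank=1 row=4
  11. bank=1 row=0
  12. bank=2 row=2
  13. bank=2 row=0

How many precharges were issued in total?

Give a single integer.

Answer: 9

Derivation:
Acc 1: bank0 row3 -> MISS (open row3); precharges=0
Acc 2: bank0 row0 -> MISS (open row0); precharges=1
Acc 3: bank0 row1 -> MISS (open row1); precharges=2
Acc 4: bank0 row2 -> MISS (open row2); precharges=3
Acc 5: bank2 row3 -> MISS (open row3); precharges=3
Acc 6: bank2 row2 -> MISS (open row2); precharges=4
Acc 7: bank1 row3 -> MISS (open row3); precharges=4
Acc 8: bank1 row2 -> MISS (open row2); precharges=5
Acc 9: bank1 row1 -> MISS (open row1); precharges=6
Acc 10: bank1 row4 -> MISS (open row4); precharges=7
Acc 11: bank1 row0 -> MISS (open row0); precharges=8
Acc 12: bank2 row2 -> HIT
Acc 13: bank2 row0 -> MISS (open row0); precharges=9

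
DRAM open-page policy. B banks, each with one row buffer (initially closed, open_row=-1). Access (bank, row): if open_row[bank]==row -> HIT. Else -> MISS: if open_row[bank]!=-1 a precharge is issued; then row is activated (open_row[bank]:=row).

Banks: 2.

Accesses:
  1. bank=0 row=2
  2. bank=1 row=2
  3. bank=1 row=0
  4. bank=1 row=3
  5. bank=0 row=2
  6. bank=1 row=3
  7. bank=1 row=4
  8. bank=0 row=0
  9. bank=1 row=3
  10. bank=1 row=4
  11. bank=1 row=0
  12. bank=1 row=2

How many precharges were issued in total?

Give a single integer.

Acc 1: bank0 row2 -> MISS (open row2); precharges=0
Acc 2: bank1 row2 -> MISS (open row2); precharges=0
Acc 3: bank1 row0 -> MISS (open row0); precharges=1
Acc 4: bank1 row3 -> MISS (open row3); precharges=2
Acc 5: bank0 row2 -> HIT
Acc 6: bank1 row3 -> HIT
Acc 7: bank1 row4 -> MISS (open row4); precharges=3
Acc 8: bank0 row0 -> MISS (open row0); precharges=4
Acc 9: bank1 row3 -> MISS (open row3); precharges=5
Acc 10: bank1 row4 -> MISS (open row4); precharges=6
Acc 11: bank1 row0 -> MISS (open row0); precharges=7
Acc 12: bank1 row2 -> MISS (open row2); precharges=8

Answer: 8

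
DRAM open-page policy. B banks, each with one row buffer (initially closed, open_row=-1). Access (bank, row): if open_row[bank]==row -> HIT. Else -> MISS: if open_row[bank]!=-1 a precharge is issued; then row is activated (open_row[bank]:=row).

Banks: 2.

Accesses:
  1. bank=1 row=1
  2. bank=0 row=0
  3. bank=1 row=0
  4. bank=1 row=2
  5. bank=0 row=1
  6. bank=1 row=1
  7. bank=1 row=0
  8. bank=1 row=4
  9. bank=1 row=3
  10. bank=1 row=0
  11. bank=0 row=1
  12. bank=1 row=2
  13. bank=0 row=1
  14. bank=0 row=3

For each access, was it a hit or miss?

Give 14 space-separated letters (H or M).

Answer: M M M M M M M M M M H M H M

Derivation:
Acc 1: bank1 row1 -> MISS (open row1); precharges=0
Acc 2: bank0 row0 -> MISS (open row0); precharges=0
Acc 3: bank1 row0 -> MISS (open row0); precharges=1
Acc 4: bank1 row2 -> MISS (open row2); precharges=2
Acc 5: bank0 row1 -> MISS (open row1); precharges=3
Acc 6: bank1 row1 -> MISS (open row1); precharges=4
Acc 7: bank1 row0 -> MISS (open row0); precharges=5
Acc 8: bank1 row4 -> MISS (open row4); precharges=6
Acc 9: bank1 row3 -> MISS (open row3); precharges=7
Acc 10: bank1 row0 -> MISS (open row0); precharges=8
Acc 11: bank0 row1 -> HIT
Acc 12: bank1 row2 -> MISS (open row2); precharges=9
Acc 13: bank0 row1 -> HIT
Acc 14: bank0 row3 -> MISS (open row3); precharges=10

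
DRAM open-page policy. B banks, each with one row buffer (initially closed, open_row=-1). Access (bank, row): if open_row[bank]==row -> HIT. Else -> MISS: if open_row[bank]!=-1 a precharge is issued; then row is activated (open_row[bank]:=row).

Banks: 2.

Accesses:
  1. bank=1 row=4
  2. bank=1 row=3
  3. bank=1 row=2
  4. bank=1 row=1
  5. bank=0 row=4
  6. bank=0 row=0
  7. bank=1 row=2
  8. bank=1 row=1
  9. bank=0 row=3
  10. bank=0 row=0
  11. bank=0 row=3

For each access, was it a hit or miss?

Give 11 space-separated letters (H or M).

Answer: M M M M M M M M M M M

Derivation:
Acc 1: bank1 row4 -> MISS (open row4); precharges=0
Acc 2: bank1 row3 -> MISS (open row3); precharges=1
Acc 3: bank1 row2 -> MISS (open row2); precharges=2
Acc 4: bank1 row1 -> MISS (open row1); precharges=3
Acc 5: bank0 row4 -> MISS (open row4); precharges=3
Acc 6: bank0 row0 -> MISS (open row0); precharges=4
Acc 7: bank1 row2 -> MISS (open row2); precharges=5
Acc 8: bank1 row1 -> MISS (open row1); precharges=6
Acc 9: bank0 row3 -> MISS (open row3); precharges=7
Acc 10: bank0 row0 -> MISS (open row0); precharges=8
Acc 11: bank0 row3 -> MISS (open row3); precharges=9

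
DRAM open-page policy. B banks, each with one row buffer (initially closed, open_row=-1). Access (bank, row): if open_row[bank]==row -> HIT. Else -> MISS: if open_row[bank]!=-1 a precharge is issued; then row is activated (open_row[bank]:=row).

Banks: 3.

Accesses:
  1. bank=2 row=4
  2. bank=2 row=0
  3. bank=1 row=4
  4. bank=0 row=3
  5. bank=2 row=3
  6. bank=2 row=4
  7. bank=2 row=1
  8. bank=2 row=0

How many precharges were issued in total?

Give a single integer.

Answer: 5

Derivation:
Acc 1: bank2 row4 -> MISS (open row4); precharges=0
Acc 2: bank2 row0 -> MISS (open row0); precharges=1
Acc 3: bank1 row4 -> MISS (open row4); precharges=1
Acc 4: bank0 row3 -> MISS (open row3); precharges=1
Acc 5: bank2 row3 -> MISS (open row3); precharges=2
Acc 6: bank2 row4 -> MISS (open row4); precharges=3
Acc 7: bank2 row1 -> MISS (open row1); precharges=4
Acc 8: bank2 row0 -> MISS (open row0); precharges=5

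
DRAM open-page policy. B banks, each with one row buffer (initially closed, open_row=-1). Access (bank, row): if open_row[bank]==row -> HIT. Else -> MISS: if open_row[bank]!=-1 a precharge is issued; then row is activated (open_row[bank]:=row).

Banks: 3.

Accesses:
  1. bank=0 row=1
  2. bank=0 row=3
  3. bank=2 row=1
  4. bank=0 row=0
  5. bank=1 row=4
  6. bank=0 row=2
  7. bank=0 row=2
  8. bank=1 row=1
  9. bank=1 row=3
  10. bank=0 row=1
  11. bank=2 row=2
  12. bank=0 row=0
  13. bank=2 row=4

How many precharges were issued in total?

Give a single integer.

Answer: 9

Derivation:
Acc 1: bank0 row1 -> MISS (open row1); precharges=0
Acc 2: bank0 row3 -> MISS (open row3); precharges=1
Acc 3: bank2 row1 -> MISS (open row1); precharges=1
Acc 4: bank0 row0 -> MISS (open row0); precharges=2
Acc 5: bank1 row4 -> MISS (open row4); precharges=2
Acc 6: bank0 row2 -> MISS (open row2); precharges=3
Acc 7: bank0 row2 -> HIT
Acc 8: bank1 row1 -> MISS (open row1); precharges=4
Acc 9: bank1 row3 -> MISS (open row3); precharges=5
Acc 10: bank0 row1 -> MISS (open row1); precharges=6
Acc 11: bank2 row2 -> MISS (open row2); precharges=7
Acc 12: bank0 row0 -> MISS (open row0); precharges=8
Acc 13: bank2 row4 -> MISS (open row4); precharges=9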